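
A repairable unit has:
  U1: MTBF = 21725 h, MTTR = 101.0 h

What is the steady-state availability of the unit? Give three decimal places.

A(U1) = MTBF/(MTBF+MTTR) = 21725/(21725+101.0) = 0.995

0.995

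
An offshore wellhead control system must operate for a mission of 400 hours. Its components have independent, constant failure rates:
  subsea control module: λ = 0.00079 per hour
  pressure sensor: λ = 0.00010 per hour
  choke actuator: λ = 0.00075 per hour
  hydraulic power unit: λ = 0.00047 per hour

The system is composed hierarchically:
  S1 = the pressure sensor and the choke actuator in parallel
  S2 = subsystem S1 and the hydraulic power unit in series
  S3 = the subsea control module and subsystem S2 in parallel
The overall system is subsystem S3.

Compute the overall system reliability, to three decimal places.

R(subsea control module) = exp(−0.00079 × 400) = 0.72906
R(pressure sensor) = exp(−0.00010 × 400) = 0.96079
R(choke actuator) = exp(−0.00075 × 400) = 0.74082
R(hydraulic power unit) = exp(−0.00047 × 400) = 0.82861
Parallel (pressure sensor and choke actuator): 1 − (1 − 0.96079)(1 − 0.74082) = 0.98984
Series ([0.98984] and hydraulic power unit): 0.98984 × 0.82861 = 0.82019
Parallel (subsea control module and [0.82019]): 1 − (1 − 0.72906)(1 − 0.82019) = 0.951

0.951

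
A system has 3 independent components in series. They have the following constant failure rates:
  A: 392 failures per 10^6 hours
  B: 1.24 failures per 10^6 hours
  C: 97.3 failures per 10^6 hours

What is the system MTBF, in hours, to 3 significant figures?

2040

Series of exponential components: λ_sys = Σ λ_i
λ_sys = 0.000392 + 0.00000124 + 0.0000973 = 4.9054e-04 /h
MTBF = 1 / λ_sys = 2040 h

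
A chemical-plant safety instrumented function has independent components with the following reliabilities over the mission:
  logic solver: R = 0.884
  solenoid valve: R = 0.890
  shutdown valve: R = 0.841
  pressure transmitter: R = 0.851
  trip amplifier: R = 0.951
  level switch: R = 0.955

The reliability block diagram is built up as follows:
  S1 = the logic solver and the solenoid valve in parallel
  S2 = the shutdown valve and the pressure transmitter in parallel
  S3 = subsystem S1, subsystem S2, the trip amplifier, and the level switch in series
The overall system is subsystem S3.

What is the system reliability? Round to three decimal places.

0.875

Parallel (logic solver and solenoid valve): 1 − (1 − 0.88400)(1 − 0.89000) = 0.98724
Parallel (shutdown valve and pressure transmitter): 1 − (1 − 0.84100)(1 − 0.85100) = 0.97631
Series ([0.98724], [0.97631], trip amplifier, and level switch): 0.98724 × 0.97631 × 0.95100 × 0.95500 = 0.875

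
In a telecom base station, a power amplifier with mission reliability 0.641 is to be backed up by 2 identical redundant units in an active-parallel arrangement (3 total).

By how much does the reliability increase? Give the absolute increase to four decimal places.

R_before = 0.641
R_after = 1 − (1 − 0.641)^3 = 0.9537
ΔR = 0.9537 − 0.641 = 0.3127

0.3127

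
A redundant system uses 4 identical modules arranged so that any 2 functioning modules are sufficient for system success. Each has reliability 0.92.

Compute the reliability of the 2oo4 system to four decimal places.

R = Σ_{i=2}^{4} C(4,i) p^i (1−p)^{4−i} with p = 0.92
C(4,2)·0.92^2·0.08^2 = 0.032502
C(4,3)·0.92^3·0.08^1 = 0.249180
C(4,4)·0.92^4·0.08^0 = 0.716393
Sum = 0.9981

0.9981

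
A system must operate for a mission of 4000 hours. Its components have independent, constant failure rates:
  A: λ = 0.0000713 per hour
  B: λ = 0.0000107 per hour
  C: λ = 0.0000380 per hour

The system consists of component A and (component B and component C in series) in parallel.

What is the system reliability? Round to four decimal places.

R(A) = exp(−0.0000713 × 4000) = 0.751864
R(B) = exp(−0.0000107 × 4000) = 0.958103
R(C) = exp(−0.0000380 × 4000) = 0.858988
Series (B and C): 0.958103 × 0.858988 = 0.822999
Parallel (A and [0.822999]): 1 − (1 − 0.751864)(1 − 0.822999) = 0.9561

0.9561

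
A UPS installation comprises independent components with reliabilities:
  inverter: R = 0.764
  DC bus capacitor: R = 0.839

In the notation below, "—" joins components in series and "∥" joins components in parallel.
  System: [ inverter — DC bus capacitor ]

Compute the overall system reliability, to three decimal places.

Series (inverter and DC bus capacitor): 0.76400 × 0.83900 = 0.641

0.641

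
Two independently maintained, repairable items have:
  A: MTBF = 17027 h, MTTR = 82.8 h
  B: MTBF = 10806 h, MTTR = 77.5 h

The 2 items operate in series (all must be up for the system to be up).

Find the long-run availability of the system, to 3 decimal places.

0.988

A(A) = MTBF/(MTBF+MTTR) = 17027/(17027+82.8) = 0.995161
A(B) = MTBF/(MTBF+MTTR) = 10806/(10806+77.5) = 0.992879
Series availability: 0.995161 × 0.992879 = 0.988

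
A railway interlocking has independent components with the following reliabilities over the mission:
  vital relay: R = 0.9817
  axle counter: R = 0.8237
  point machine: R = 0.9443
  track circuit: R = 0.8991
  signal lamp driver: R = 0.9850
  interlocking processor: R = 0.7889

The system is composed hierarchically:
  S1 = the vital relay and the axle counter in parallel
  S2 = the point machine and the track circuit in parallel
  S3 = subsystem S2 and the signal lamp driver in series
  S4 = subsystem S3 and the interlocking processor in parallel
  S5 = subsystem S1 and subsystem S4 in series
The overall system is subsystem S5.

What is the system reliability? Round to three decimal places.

Parallel (vital relay and axle counter): 1 − (1 − 0.98170)(1 − 0.82370) = 0.99677
Parallel (point machine and track circuit): 1 − (1 − 0.94430)(1 − 0.89910) = 0.99438
Series ([0.99438] and signal lamp driver): 0.99438 × 0.98500 = 0.97946
Parallel ([0.97946] and interlocking processor): 1 − (1 − 0.97946)(1 − 0.78890) = 0.99566
Series ([0.99677] and [0.99566]): 0.99677 × 0.99566 = 0.992

0.992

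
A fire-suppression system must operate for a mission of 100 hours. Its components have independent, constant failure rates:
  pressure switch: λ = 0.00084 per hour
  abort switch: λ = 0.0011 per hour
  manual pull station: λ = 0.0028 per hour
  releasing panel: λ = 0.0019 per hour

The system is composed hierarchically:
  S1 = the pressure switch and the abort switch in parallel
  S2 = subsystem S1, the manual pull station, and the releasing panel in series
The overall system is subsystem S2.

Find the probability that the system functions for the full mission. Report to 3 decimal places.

0.620

R(pressure switch) = exp(−0.00084 × 100) = 0.91943
R(abort switch) = exp(−0.0011 × 100) = 0.89583
R(manual pull station) = exp(−0.0028 × 100) = 0.75578
R(releasing panel) = exp(−0.0019 × 100) = 0.82696
Parallel (pressure switch and abort switch): 1 − (1 − 0.91943)(1 − 0.89583) = 0.99161
Series ([0.99161], manual pull station, and releasing panel): 0.99161 × 0.75578 × 0.82696 = 0.620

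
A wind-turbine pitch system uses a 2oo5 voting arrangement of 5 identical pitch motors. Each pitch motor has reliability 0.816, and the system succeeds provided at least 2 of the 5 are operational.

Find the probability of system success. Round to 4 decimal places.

0.9951

R = Σ_{i=2}^{5} C(5,i) p^i (1−p)^{5−i} with p = 0.816
C(5,2)·0.816^2·0.184^3 = 0.041480
C(5,3)·0.816^3·0.184^2 = 0.183953
C(5,4)·0.816^4·0.184^1 = 0.407895
C(5,5)·0.816^5·0.184^0 = 0.361785
Sum = 0.9951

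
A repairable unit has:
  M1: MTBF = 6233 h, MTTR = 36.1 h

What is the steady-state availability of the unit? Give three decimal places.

A(M1) = MTBF/(MTBF+MTTR) = 6233/(6233+36.1) = 0.994

0.994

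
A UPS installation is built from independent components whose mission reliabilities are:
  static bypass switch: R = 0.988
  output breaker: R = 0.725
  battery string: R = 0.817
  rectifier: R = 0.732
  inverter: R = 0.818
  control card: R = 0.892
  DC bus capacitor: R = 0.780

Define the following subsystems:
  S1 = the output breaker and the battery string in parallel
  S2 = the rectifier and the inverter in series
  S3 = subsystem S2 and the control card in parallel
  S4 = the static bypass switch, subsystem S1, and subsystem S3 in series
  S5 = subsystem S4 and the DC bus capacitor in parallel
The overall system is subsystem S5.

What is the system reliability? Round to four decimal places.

Parallel (output breaker and battery string): 1 − (1 − 0.725000)(1 − 0.817000) = 0.949675
Series (rectifier and inverter): 0.732000 × 0.818000 = 0.598776
Parallel ([0.598776] and control card): 1 − (1 − 0.598776)(1 − 0.892000) = 0.956668
Series (static bypass switch, [0.949675], and [0.956668]): 0.988000 × 0.949675 × 0.956668 = 0.897621
Parallel ([0.897621] and DC bus capacitor): 1 − (1 − 0.897621)(1 − 0.780000) = 0.9775

0.9775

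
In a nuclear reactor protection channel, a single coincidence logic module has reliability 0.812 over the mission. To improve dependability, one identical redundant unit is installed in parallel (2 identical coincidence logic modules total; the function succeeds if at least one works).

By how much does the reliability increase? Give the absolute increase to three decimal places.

R_before = 0.812
R_after = 1 − (1 − 0.812)^2 = 0.965
ΔR = 0.965 − 0.812 = 0.153

0.153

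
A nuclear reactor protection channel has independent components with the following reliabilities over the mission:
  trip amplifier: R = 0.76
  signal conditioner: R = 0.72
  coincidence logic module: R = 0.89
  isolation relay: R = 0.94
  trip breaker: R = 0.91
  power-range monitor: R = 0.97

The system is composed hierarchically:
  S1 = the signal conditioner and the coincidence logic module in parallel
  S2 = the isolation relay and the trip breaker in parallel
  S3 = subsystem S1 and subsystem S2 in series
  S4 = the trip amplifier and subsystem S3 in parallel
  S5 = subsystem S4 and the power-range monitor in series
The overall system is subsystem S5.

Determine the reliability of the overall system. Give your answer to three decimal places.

0.962

Parallel (signal conditioner and coincidence logic module): 1 − (1 − 0.72000)(1 − 0.89000) = 0.96920
Parallel (isolation relay and trip breaker): 1 − (1 − 0.94000)(1 − 0.91000) = 0.99460
Series ([0.96920] and [0.99460]): 0.96920 × 0.99460 = 0.96397
Parallel (trip amplifier and [0.96397]): 1 − (1 − 0.76000)(1 − 0.96397) = 0.99135
Series ([0.99135] and power-range monitor): 0.99135 × 0.97000 = 0.962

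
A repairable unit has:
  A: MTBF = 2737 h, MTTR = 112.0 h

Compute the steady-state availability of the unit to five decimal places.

0.96069

A(A) = MTBF/(MTBF+MTTR) = 2737/(2737+112.0) = 0.96069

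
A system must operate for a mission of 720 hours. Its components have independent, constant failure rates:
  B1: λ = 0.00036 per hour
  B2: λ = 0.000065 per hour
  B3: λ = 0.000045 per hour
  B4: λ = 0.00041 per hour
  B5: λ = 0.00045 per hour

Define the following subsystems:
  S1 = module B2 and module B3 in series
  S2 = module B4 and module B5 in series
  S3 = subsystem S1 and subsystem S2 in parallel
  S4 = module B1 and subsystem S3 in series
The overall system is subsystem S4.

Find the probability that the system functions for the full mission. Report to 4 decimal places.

R(B1) = exp(−0.00036 × 720) = 0.771669
R(B2) = exp(−0.000065 × 720) = 0.954278
R(B3) = exp(−0.000045 × 720) = 0.968119
R(B4) = exp(−0.00041 × 720) = 0.744383
R(B5) = exp(−0.00045 × 720) = 0.723250
Series (B2 and B3): 0.954278 × 0.968119 = 0.923855
Series (B4 and B5): 0.744383 × 0.723250 = 0.538375
Parallel ([0.923855] and [0.538375]): 1 − (1 − 0.923855)(1 − 0.538375) = 0.964850
Series (B1 and [0.964850]): 0.771669 × 0.964850 = 0.7445

0.7445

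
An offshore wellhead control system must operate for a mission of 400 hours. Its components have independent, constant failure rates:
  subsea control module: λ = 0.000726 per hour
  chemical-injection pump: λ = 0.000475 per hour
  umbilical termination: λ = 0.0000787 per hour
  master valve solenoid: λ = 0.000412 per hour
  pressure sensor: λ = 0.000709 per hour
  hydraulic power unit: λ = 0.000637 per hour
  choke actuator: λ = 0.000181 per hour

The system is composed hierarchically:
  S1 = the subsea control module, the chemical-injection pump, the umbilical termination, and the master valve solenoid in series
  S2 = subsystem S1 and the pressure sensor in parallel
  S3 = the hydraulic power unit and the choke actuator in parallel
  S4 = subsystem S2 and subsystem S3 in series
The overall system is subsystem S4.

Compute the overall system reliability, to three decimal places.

R(subsea control module) = exp(−0.000726 × 400) = 0.74796
R(chemical-injection pump) = exp(−0.000475 × 400) = 0.82696
R(umbilical termination) = exp(−0.0000787 × 400) = 0.96901
R(master valve solenoid) = exp(−0.000412 × 400) = 0.84806
R(pressure sensor) = exp(−0.000709 × 400) = 0.75307
R(hydraulic power unit) = exp(−0.000637 × 400) = 0.77507
R(choke actuator) = exp(−0.000181 × 400) = 0.93016
Series (subsea control module, chemical-injection pump, umbilical termination, and master valve solenoid): 0.74796 × 0.82696 × 0.96901 × 0.84806 = 0.50830
Parallel ([0.50830] and pressure sensor): 1 − (1 − 0.50830)(1 − 0.75307) = 0.87858
Parallel (hydraulic power unit and choke actuator): 1 − (1 − 0.77507)(1 − 0.93016) = 0.98429
Series ([0.87858] and [0.98429]): 0.87858 × 0.98429 = 0.865

0.865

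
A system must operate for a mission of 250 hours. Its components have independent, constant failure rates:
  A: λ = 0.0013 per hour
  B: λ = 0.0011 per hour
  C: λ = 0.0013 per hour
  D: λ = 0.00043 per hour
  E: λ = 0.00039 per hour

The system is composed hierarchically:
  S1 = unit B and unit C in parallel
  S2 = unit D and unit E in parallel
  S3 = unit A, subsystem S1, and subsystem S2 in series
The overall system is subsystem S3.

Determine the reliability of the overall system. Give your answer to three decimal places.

R(A) = exp(−0.0013 × 250) = 0.72253
R(B) = exp(−0.0011 × 250) = 0.75957
R(C) = exp(−0.0013 × 250) = 0.72253
R(D) = exp(−0.00043 × 250) = 0.89808
R(E) = exp(−0.00039 × 250) = 0.90710
Parallel (B and C): 1 − (1 − 0.75957)(1 − 0.72253) = 0.93329
Parallel (D and E): 1 − (1 − 0.89808)(1 − 0.90710) = 0.99053
Series (A, [0.93329], and [0.99053]): 0.72253 × 0.93329 × 0.99053 = 0.668

0.668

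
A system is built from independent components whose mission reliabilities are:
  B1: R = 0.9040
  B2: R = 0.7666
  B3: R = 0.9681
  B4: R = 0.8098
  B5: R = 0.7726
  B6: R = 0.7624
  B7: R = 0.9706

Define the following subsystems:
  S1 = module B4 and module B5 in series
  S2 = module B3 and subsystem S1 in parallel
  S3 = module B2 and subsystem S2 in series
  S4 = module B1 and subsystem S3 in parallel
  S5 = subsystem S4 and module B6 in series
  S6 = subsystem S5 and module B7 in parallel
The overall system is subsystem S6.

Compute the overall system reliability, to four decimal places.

Series (B4 and B5): 0.809800 × 0.772600 = 0.625651
Parallel (B3 and [0.625651]): 1 − (1 − 0.968100)(1 − 0.625651) = 0.988058
Series (B2 and [0.988058]): 0.766600 × 0.988058 = 0.757445
Parallel (B1 and [0.757445]): 1 − (1 − 0.904000)(1 − 0.757445) = 0.976715
Series ([0.976715] and B6): 0.976715 × 0.762400 = 0.744648
Parallel ([0.744648] and B7): 1 − (1 − 0.744648)(1 − 0.970600) = 0.9925

0.9925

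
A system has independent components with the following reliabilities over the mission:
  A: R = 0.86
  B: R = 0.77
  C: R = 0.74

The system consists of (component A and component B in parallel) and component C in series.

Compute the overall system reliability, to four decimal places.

0.7162

Parallel (A and B): 1 − (1 − 0.860000)(1 − 0.770000) = 0.967800
Series ([0.967800] and C): 0.967800 × 0.740000 = 0.7162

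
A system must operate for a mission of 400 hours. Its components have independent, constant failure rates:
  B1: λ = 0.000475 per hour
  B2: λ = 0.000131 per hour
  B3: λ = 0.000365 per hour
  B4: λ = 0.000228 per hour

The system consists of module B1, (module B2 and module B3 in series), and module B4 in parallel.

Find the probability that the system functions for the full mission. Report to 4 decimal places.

0.9973

R(B1) = exp(−0.000475 × 400) = 0.826959
R(B2) = exp(−0.000131 × 400) = 0.948949
R(B3) = exp(−0.000365 × 400) = 0.864158
R(B4) = exp(−0.000228 × 400) = 0.912835
Series (B2 and B3): 0.948949 × 0.864158 = 0.820042
Parallel (B1, [0.820042], and B4): 1 − (1 − 0.826959)(1 − 0.820042)(1 − 0.912835) = 0.9973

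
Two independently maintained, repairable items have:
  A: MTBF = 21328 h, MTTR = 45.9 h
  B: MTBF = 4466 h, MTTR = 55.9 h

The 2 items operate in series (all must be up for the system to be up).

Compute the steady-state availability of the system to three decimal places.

A(A) = MTBF/(MTBF+MTTR) = 21328/(21328+45.9) = 0.997853
A(B) = MTBF/(MTBF+MTTR) = 4466/(4466+55.9) = 0.987638
Series availability: 0.997853 × 0.987638 = 0.986

0.986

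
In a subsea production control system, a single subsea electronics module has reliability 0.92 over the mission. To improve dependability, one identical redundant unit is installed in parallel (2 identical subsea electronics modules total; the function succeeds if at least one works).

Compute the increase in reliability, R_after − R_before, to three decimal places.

R_before = 0.92
R_after = 1 − (1 − 0.92)^2 = 0.994
ΔR = 0.994 − 0.92 = 0.074

0.074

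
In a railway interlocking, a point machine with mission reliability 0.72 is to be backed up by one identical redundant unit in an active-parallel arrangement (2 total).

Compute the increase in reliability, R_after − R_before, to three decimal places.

R_before = 0.72
R_after = 1 − (1 − 0.72)^2 = 0.922
ΔR = 0.922 − 0.72 = 0.202

0.202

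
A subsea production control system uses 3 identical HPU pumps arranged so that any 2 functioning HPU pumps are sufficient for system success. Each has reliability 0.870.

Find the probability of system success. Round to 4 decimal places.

R = Σ_{i=2}^{3} C(3,i) p^i (1−p)^{3−i} with p = 0.870
C(3,2)·0.870^2·0.130^1 = 0.295191
C(3,3)·0.870^3·0.130^0 = 0.658503
Sum = 0.9537

0.9537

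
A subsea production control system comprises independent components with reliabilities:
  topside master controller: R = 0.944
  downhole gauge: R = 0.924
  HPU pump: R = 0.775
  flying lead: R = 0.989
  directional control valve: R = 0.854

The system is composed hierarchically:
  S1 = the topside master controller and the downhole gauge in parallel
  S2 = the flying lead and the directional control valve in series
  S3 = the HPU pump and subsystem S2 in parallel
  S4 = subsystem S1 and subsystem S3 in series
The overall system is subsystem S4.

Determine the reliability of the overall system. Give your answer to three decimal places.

0.961

Parallel (topside master controller and downhole gauge): 1 − (1 − 0.94400)(1 − 0.92400) = 0.99574
Series (flying lead and directional control valve): 0.98900 × 0.85400 = 0.84461
Parallel (HPU pump and [0.84461]): 1 − (1 − 0.77500)(1 − 0.84461) = 0.96504
Series ([0.99574] and [0.96504]): 0.99574 × 0.96504 = 0.961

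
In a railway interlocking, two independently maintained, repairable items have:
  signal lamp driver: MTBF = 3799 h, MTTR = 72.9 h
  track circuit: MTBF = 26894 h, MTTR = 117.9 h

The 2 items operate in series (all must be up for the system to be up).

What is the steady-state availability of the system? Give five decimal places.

A(signal lamp driver) = MTBF/(MTBF+MTTR) = 3799/(3799+72.9) = 0.981172
A(track circuit) = MTBF/(MTBF+MTTR) = 26894/(26894+117.9) = 0.995635
Series availability: 0.981172 × 0.995635 = 0.97689

0.97689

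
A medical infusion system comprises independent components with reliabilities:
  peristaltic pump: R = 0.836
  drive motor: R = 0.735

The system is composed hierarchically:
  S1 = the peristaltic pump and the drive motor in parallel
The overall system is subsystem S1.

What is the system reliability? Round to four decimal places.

Parallel (peristaltic pump and drive motor): 1 − (1 − 0.836000)(1 − 0.735000) = 0.9565

0.9565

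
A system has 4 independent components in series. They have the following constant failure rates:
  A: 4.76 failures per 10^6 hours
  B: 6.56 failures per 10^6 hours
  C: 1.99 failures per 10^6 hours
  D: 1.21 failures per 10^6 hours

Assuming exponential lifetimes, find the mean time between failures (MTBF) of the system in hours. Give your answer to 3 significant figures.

Series of exponential components: λ_sys = Σ λ_i
λ_sys = 0.00000476 + 0.00000656 + 0.00000199 + 0.00000121 = 1.4520e-05 /h
MTBF = 1 / λ_sys = 68900 h

68900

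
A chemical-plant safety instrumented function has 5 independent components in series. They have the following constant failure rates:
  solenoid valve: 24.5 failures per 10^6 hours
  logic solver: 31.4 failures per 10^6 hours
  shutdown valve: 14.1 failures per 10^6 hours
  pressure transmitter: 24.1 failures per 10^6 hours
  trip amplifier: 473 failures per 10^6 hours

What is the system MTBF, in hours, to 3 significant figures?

1760

Series of exponential components: λ_sys = Σ λ_i
λ_sys = 0.0000245 + 0.0000314 + 0.0000141 + 0.0000241 + 0.000473 = 5.6710e-04 /h
MTBF = 1 / λ_sys = 1760 h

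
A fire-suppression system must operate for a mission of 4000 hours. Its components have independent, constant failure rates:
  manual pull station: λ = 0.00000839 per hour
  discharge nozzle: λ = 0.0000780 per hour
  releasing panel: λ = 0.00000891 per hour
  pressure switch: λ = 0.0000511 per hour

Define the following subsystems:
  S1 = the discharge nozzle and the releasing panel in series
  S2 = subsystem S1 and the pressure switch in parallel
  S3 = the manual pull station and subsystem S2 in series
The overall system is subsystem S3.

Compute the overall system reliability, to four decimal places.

R(manual pull station) = exp(−0.00000839 × 4000) = 0.966997
R(discharge nozzle) = exp(−0.0000780 × 4000) = 0.731982
R(releasing panel) = exp(−0.00000891 × 4000) = 0.964988
R(pressure switch) = exp(−0.0000511 × 4000) = 0.815136
Series (discharge nozzle and releasing panel): 0.731982 × 0.964988 = 0.706354
Parallel ([0.706354] and pressure switch): 1 − (1 − 0.706354)(1 − 0.815136) = 0.945715
Series (manual pull station and [0.945715]): 0.966997 × 0.945715 = 0.9145

0.9145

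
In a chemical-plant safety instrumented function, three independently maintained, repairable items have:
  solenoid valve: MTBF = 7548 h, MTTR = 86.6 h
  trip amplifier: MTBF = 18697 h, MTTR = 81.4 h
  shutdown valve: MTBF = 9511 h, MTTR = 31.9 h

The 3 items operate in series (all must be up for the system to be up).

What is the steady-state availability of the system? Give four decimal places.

A(solenoid valve) = MTBF/(MTBF+MTTR) = 7548/(7548+86.6) = 0.988657
A(trip amplifier) = MTBF/(MTBF+MTTR) = 18697/(18697+81.4) = 0.995665
A(shutdown valve) = MTBF/(MTBF+MTTR) = 9511/(9511+31.9) = 0.996657
Series availability: 0.988657 × 0.995665 × 0.996657 = 0.9811

0.9811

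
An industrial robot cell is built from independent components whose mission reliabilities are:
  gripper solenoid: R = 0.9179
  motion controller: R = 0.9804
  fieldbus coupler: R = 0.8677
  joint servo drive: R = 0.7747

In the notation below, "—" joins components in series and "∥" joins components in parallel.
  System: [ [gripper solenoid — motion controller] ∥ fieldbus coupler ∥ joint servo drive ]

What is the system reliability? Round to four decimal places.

Series (gripper solenoid and motion controller): 0.917900 × 0.980400 = 0.899909
Parallel ([0.899909], fieldbus coupler, and joint servo drive): 1 − (1 − 0.899909)(1 − 0.867700)(1 − 0.774700) = 0.9970

0.9970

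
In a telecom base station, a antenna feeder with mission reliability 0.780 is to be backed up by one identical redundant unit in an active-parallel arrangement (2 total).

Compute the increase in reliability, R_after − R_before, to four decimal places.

R_before = 0.780
R_after = 1 − (1 − 0.780)^2 = 0.9516
ΔR = 0.9516 − 0.780 = 0.1716

0.1716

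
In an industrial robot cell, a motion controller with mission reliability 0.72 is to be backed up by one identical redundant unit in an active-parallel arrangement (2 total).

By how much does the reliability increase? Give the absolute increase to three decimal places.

R_before = 0.72
R_after = 1 − (1 − 0.72)^2 = 0.922
ΔR = 0.922 − 0.72 = 0.202

0.202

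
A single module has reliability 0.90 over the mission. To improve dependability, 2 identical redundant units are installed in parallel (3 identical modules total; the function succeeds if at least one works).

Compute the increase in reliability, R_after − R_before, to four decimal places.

0.0990

R_before = 0.90
R_after = 1 − (1 − 0.90)^3 = 0.9990
ΔR = 0.9990 − 0.90 = 0.0990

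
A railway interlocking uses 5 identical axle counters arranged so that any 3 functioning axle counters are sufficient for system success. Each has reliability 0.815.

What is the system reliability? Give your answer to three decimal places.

R = Σ_{i=3}^{5} C(5,i) p^i (1−p)^{5−i} with p = 0.815
C(5,3)·0.815^3·0.185^2 = 0.18527
C(5,4)·0.815^4·0.185^1 = 0.40811
C(5,5)·0.815^5·0.185^0 = 0.35957
Sum = 0.953

0.953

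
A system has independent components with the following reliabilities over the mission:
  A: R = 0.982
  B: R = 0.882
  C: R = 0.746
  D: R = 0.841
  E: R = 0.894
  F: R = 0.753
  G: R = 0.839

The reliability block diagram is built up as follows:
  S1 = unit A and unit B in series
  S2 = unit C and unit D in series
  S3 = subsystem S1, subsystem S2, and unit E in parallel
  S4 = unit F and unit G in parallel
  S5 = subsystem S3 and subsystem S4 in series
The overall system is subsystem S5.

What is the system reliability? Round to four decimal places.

0.9552

Series (A and B): 0.982000 × 0.882000 = 0.866124
Series (C and D): 0.746000 × 0.841000 = 0.627386
Parallel ([0.866124], [0.627386], and E): 1 − (1 − 0.866124)(1 − 0.627386)(1 − 0.894000) = 0.994712
Parallel (F and G): 1 − (1 − 0.753000)(1 − 0.839000) = 0.960233
Series ([0.994712] and [0.960233]): 0.994712 × 0.960233 = 0.9552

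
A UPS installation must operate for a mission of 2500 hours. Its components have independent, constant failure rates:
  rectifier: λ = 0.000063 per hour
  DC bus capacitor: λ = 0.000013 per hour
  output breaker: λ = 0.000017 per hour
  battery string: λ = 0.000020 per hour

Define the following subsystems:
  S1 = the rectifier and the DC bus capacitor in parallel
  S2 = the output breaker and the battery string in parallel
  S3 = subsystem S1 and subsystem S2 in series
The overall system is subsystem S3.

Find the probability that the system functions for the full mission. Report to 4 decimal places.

R(rectifier) = exp(−0.000063 × 2500) = 0.854277
R(DC bus capacitor) = exp(−0.000013 × 2500) = 0.968022
R(output breaker) = exp(−0.000017 × 2500) = 0.958390
R(battery string) = exp(−0.000020 × 2500) = 0.951229
Parallel (rectifier and DC bus capacitor): 1 − (1 − 0.854277)(1 − 0.968022) = 0.995340
Parallel (output breaker and battery string): 1 − (1 − 0.958390)(1 − 0.951229) = 0.997971
Series ([0.995340] and [0.997971]): 0.995340 × 0.997971 = 0.9933

0.9933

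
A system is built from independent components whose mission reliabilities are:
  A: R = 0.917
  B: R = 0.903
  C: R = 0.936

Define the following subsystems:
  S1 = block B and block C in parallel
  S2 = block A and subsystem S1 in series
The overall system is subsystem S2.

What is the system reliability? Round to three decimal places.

Parallel (B and C): 1 − (1 − 0.90300)(1 − 0.93600) = 0.99379
Series (A and [0.99379]): 0.91700 × 0.99379 = 0.911

0.911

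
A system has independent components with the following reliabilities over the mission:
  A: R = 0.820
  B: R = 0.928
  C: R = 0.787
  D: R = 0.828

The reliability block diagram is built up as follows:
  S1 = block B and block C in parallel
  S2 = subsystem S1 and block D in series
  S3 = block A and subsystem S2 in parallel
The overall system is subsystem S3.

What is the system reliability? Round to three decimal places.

Parallel (B and C): 1 − (1 − 0.92800)(1 − 0.78700) = 0.98466
Series ([0.98466] and D): 0.98466 × 0.82800 = 0.81530
Parallel (A and [0.81530]): 1 − (1 − 0.82000)(1 − 0.81530) = 0.967

0.967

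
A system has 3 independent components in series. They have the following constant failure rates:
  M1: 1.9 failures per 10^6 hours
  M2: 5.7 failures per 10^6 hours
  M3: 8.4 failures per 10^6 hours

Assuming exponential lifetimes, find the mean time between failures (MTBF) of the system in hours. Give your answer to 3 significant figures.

62500

Series of exponential components: λ_sys = Σ λ_i
λ_sys = 0.0000019 + 0.0000057 + 0.0000084 = 1.6000e-05 /h
MTBF = 1 / λ_sys = 62500 h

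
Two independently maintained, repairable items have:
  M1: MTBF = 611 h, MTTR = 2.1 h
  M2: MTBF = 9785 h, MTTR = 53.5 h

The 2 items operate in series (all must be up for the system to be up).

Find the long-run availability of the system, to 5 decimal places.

0.99116

A(M1) = MTBF/(MTBF+MTTR) = 611/(611+2.1) = 0.996575
A(M2) = MTBF/(MTBF+MTTR) = 9785/(9785+53.5) = 0.994562
Series availability: 0.996575 × 0.994562 = 0.99116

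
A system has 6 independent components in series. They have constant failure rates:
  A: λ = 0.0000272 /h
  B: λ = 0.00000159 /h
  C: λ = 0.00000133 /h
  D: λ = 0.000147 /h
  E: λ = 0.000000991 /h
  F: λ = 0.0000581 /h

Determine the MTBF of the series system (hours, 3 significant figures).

Series of exponential components: λ_sys = Σ λ_i
λ_sys = 0.0000272 + 0.00000159 + 0.00000133 + 0.000147 + 0.000000991 + 0.0000581 = 2.3621e-04 /h
MTBF = 1 / λ_sys = 4230 h

4230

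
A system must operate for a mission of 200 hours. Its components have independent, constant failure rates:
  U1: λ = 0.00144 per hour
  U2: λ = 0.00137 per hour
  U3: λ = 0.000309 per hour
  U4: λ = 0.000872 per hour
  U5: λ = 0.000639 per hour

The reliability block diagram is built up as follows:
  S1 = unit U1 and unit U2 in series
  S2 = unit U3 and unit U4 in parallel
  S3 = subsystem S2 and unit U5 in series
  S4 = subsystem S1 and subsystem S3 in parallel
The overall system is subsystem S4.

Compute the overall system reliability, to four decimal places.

R(U1) = exp(−0.00144 × 200) = 0.749762
R(U2) = exp(−0.00137 × 200) = 0.760332
R(U3) = exp(−0.000309 × 200) = 0.940071
R(U4) = exp(−0.000872 × 200) = 0.839961
R(U5) = exp(−0.000639 × 200) = 0.880029
Series (U1 and U2): 0.749762 × 0.760332 = 0.570068
Parallel (U3 and U4): 1 − (1 − 0.940071)(1 − 0.839961) = 0.990409
Series ([0.990409] and U5): 0.990409 × 0.880029 = 0.871589
Parallel ([0.570068] and [0.871589]): 1 − (1 − 0.570068)(1 − 0.871589) = 0.9448

0.9448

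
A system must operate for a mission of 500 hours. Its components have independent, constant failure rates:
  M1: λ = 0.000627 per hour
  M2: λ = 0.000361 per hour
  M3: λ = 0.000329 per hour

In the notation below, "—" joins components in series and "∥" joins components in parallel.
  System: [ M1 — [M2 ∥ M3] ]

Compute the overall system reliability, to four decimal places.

0.7126

R(M1) = exp(−0.000627 × 500) = 0.730884
R(M2) = exp(−0.000361 × 500) = 0.834853
R(M3) = exp(−0.000329 × 500) = 0.848318
Parallel (M2 and M3): 1 − (1 − 0.834853)(1 − 0.848318) = 0.974950
Series (M1 and [0.974950]): 0.730884 × 0.974950 = 0.7126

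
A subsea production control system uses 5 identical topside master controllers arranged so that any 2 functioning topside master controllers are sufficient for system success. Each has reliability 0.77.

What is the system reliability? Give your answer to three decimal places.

R = Σ_{i=2}^{5} C(5,i) p^i (1−p)^{5−i} with p = 0.77
C(5,2)·0.77^2·0.23^3 = 0.07214
C(5,3)·0.77^3·0.23^2 = 0.24151
C(5,4)·0.77^4·0.23^1 = 0.40426
C(5,5)·0.77^5·0.23^0 = 0.27068
Sum = 0.989

0.989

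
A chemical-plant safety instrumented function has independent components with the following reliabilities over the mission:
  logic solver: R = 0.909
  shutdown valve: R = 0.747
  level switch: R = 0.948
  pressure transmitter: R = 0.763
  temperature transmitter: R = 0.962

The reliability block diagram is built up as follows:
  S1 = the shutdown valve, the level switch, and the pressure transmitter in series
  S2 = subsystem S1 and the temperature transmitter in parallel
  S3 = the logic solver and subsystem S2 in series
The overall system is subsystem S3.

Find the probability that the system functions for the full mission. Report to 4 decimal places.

0.8931

Series (shutdown valve, level switch, and pressure transmitter): 0.747000 × 0.948000 × 0.763000 = 0.540323
Parallel ([0.540323] and temperature transmitter): 1 − (1 − 0.540323)(1 − 0.962000) = 0.982532
Series (logic solver and [0.982532]): 0.909000 × 0.982532 = 0.8931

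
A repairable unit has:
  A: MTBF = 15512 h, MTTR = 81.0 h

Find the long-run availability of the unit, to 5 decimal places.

0.99481

A(A) = MTBF/(MTBF+MTTR) = 15512/(15512+81.0) = 0.99481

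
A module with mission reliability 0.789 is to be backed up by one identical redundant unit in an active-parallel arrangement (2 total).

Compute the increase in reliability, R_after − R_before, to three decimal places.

0.166

R_before = 0.789
R_after = 1 − (1 − 0.789)^2 = 0.955
ΔR = 0.955 − 0.789 = 0.166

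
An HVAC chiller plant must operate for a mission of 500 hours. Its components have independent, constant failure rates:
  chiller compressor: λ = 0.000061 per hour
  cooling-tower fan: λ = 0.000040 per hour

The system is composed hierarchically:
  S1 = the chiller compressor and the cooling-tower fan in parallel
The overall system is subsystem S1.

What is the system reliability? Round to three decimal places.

R(chiller compressor) = exp(−0.000061 × 500) = 0.96996
R(cooling-tower fan) = exp(−0.000040 × 500) = 0.98020
Parallel (chiller compressor and cooling-tower fan): 1 − (1 − 0.96996)(1 − 0.98020) = 0.999

0.999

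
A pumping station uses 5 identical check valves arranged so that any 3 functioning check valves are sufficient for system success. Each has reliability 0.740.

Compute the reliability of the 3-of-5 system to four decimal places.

R = Σ_{i=3}^{5} C(5,i) p^i (1−p)^{5−i} with p = 0.740
C(5,3)·0.740^3·0.260^2 = 0.273931
C(5,4)·0.740^4·0.260^1 = 0.389825
C(5,5)·0.740^5·0.260^0 = 0.221901
Sum = 0.8857

0.8857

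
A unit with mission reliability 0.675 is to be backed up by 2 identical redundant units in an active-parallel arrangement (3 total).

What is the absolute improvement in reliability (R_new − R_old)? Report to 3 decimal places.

0.291

R_before = 0.675
R_after = 1 − (1 − 0.675)^3 = 0.966
ΔR = 0.966 − 0.675 = 0.291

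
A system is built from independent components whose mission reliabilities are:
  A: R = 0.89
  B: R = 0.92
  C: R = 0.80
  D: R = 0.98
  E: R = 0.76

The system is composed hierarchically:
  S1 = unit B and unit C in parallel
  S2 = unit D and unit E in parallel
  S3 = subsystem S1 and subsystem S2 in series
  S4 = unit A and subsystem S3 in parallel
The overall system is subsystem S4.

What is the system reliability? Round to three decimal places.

Parallel (B and C): 1 − (1 − 0.92000)(1 − 0.80000) = 0.98400
Parallel (D and E): 1 − (1 − 0.98000)(1 − 0.76000) = 0.99520
Series ([0.98400] and [0.99520]): 0.98400 × 0.99520 = 0.97928
Parallel (A and [0.97928]): 1 − (1 − 0.89000)(1 − 0.97928) = 0.998

0.998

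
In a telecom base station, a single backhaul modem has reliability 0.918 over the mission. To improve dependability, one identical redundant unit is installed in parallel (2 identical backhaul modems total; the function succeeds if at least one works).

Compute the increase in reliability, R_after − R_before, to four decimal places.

0.0753

R_before = 0.918
R_after = 1 − (1 − 0.918)^2 = 0.9933
ΔR = 0.9933 − 0.918 = 0.0753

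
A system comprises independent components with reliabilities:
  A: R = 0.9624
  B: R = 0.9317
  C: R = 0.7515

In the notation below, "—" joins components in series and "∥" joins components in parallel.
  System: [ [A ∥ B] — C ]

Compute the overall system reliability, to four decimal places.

0.7496

Parallel (A and B): 1 − (1 − 0.962400)(1 − 0.931700) = 0.997432
Series ([0.997432] and C): 0.997432 × 0.751500 = 0.7496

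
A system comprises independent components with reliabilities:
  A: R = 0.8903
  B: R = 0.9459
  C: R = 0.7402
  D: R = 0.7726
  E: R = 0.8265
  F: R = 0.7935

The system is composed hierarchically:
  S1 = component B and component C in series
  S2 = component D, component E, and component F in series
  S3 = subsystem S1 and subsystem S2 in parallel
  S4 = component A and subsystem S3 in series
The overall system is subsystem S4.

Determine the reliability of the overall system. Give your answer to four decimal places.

Series (B and C): 0.945900 × 0.740200 = 0.700155
Series (D, E, and F): 0.772600 × 0.826500 × 0.793500 = 0.506693
Parallel ([0.700155] and [0.506693]): 1 − (1 − 0.700155)(1 − 0.506693) = 0.852084
Series (A and [0.852084]): 0.890300 × 0.852084 = 0.7586

0.7586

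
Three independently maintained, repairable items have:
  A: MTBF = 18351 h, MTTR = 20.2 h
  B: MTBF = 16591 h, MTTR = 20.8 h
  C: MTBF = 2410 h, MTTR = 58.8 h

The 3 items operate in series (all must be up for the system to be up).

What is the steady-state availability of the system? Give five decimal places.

A(A) = MTBF/(MTBF+MTTR) = 18351/(18351+20.2) = 0.998900
A(B) = MTBF/(MTBF+MTTR) = 16591/(16591+20.8) = 0.998748
A(C) = MTBF/(MTBF+MTTR) = 2410/(2410+58.8) = 0.976183
Series availability: 0.998900 × 0.998748 × 0.976183 = 0.97389

0.97389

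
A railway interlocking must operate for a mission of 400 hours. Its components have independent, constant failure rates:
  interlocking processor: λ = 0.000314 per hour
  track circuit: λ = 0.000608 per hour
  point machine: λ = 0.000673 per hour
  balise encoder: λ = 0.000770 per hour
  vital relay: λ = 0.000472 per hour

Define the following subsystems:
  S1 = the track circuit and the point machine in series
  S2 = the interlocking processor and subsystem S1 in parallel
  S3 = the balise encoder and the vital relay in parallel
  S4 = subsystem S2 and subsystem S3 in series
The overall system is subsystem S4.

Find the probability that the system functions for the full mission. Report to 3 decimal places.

0.909

R(interlocking processor) = exp(−0.000314 × 400) = 0.88197
R(track circuit) = exp(−0.000608 × 400) = 0.78411
R(point machine) = exp(−0.000673 × 400) = 0.76399
R(balise encoder) = exp(−0.000770 × 400) = 0.73492
R(vital relay) = exp(−0.000472 × 400) = 0.82795
Series (track circuit and point machine): 0.78411 × 0.76399 = 0.59905
Parallel (interlocking processor and [0.59905]): 1 − (1 − 0.88197)(1 − 0.59905) = 0.95268
Parallel (balise encoder and vital relay): 1 − (1 − 0.73492)(1 − 0.82795) = 0.95439
Series ([0.95268] and [0.95439]): 0.95268 × 0.95439 = 0.909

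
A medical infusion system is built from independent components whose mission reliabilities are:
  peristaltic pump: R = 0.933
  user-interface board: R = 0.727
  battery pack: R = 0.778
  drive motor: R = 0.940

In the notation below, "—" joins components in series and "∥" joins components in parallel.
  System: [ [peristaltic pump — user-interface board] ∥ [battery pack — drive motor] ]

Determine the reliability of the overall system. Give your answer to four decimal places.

0.9136

Series (peristaltic pump and user-interface board): 0.933000 × 0.727000 = 0.678291
Series (battery pack and drive motor): 0.778000 × 0.940000 = 0.731320
Parallel ([0.678291] and [0.731320]): 1 − (1 − 0.678291)(1 − 0.731320) = 0.9136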